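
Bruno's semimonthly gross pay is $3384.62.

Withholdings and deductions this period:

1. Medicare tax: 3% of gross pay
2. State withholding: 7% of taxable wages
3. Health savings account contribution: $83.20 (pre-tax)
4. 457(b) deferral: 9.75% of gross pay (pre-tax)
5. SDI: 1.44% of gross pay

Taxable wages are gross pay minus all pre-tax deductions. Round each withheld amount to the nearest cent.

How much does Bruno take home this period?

457(b) deferral: $3384.62 × 0.0975 = $330.00
Health savings account contribution: $83.20
Pre-tax total = $330.00 + $83.20 = $413.20
Taxable wages = $3384.62 − $413.20 = $2971.42
State withholding: $2971.42 × 0.07 = $208.00
SDI: $3384.62 × 0.0144 = $48.74
Medicare tax: $3384.62 × 0.03 = $101.54
Total deductions = $330.00 + $83.20 + $208.00 + $48.74 + $101.54 = $771.48
Net pay = $3384.62 − $771.48 = $2613.14

$2613.14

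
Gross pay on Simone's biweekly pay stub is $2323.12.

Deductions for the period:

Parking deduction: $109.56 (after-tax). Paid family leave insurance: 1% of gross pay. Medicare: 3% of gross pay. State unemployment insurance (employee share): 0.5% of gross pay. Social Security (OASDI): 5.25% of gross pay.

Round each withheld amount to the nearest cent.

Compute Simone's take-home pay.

Paid family leave insurance: $2323.12 × 0.01 = $23.23
State unemployment insurance (employee share): $2323.12 × 0.005 = $11.62
Social Security (OASDI): $2323.12 × 0.0525 = $121.96
Medicare: $2323.12 × 0.03 = $69.69
Parking deduction: $109.56
Total deductions = $23.23 + $11.62 + $121.96 + $69.69 + $109.56 = $336.06
Net pay = $2323.12 − $336.06 = $1987.06

$1987.06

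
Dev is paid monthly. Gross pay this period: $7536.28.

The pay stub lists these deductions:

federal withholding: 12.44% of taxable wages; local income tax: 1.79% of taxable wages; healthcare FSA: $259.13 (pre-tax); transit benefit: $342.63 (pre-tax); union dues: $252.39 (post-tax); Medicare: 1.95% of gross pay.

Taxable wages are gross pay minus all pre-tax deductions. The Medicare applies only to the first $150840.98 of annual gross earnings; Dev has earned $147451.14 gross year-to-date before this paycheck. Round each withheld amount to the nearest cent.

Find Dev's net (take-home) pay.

$5629.25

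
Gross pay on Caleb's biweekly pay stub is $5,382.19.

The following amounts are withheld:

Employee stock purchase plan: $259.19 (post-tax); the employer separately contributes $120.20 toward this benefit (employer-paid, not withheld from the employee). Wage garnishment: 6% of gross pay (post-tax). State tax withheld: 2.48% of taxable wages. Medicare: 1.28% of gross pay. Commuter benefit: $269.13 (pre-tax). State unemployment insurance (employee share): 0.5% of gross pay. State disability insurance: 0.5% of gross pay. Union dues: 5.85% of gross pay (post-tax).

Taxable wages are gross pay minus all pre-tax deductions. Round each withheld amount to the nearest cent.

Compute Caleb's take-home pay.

$3,966.57

Commuter benefit: $269.13
Taxable wages = $5,382.19 − $269.13 = $5,113.06
State tax withheld: $5,113.06 × 0.0248 = $126.80
State disability insurance: $5,382.19 × 0.005 = $26.91
Medicare: $5,382.19 × 0.0128 = $68.89
State unemployment insurance (employee share): $5,382.19 × 0.005 = $26.91
Union dues: $5,382.19 × 0.0585 = $314.86
Wage garnishment: $5,382.19 × 0.06 = $322.93
Employee stock purchase plan: $259.19
(Employer's $120.20 toward employee stock purchase plan is not withheld from the employee.)
Total deductions = $269.13 + $126.80 + $26.91 + $68.89 + $26.91 + $314.86 + $322.93 + $259.19 = $1,415.62
Net pay = $5,382.19 − $1,415.62 = $3,966.57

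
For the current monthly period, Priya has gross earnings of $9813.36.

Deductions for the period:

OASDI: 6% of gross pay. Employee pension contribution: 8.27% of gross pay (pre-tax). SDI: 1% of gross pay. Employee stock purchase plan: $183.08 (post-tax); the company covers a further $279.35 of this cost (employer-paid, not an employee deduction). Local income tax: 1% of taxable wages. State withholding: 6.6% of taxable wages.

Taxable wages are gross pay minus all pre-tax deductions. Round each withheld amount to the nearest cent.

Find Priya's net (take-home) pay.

$7447.65

Employee pension contribution: $9813.36 × 0.0827 = $811.56
Taxable wages = $9813.36 − $811.56 = $9001.80
Local income tax: $9001.80 × 0.01 = $90.02
State withholding: $9001.80 × 0.066 = $594.12
SDI: $9813.36 × 0.01 = $98.13
OASDI: $9813.36 × 0.06 = $588.80
Employee stock purchase plan: $183.08
(Employer's $279.35 toward employee stock purchase plan is not withheld from the employee.)
Total deductions = $811.56 + $90.02 + $594.12 + $98.13 + $588.80 + $183.08 = $2365.71
Net pay = $9813.36 − $2365.71 = $7447.65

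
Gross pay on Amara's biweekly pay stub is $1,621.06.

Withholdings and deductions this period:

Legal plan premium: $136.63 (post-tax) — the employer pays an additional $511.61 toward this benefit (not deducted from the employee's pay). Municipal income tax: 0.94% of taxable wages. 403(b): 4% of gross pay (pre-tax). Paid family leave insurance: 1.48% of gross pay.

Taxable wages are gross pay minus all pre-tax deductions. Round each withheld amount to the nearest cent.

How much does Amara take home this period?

$1,380.97

403(b): $1,621.06 × 0.04 = $64.84
Taxable wages = $1,621.06 − $64.84 = $1,556.22
Municipal income tax: $1,556.22 × 0.0094 = $14.63
Paid family leave insurance: $1,621.06 × 0.0148 = $23.99
Legal plan premium: $136.63
(Employer's $511.61 toward legal plan premium is not withheld from the employee.)
Total deductions = $64.84 + $14.63 + $23.99 + $136.63 = $240.09
Net pay = $1,621.06 − $240.09 = $1,380.97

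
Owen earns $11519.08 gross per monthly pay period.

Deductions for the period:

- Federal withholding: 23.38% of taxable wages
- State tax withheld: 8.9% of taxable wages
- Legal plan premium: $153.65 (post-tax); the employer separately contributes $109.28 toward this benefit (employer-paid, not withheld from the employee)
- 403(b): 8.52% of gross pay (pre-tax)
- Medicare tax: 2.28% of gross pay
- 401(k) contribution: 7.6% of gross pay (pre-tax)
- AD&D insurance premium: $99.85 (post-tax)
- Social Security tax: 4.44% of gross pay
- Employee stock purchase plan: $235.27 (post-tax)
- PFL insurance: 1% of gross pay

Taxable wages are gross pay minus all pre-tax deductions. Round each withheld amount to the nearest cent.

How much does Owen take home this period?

403(b): $11519.08 × 0.0852 = $981.43
401(k) contribution: $11519.08 × 0.076 = $875.45
Pre-tax total = $981.43 + $875.45 = $1856.88
Taxable wages = $11519.08 − $1856.88 = $9662.20
Federal withholding: $9662.20 × 0.2338 = $2259.02
State tax withheld: $9662.20 × 0.089 = $859.94
Social Security tax: $11519.08 × 0.0444 = $511.45
PFL insurance: $11519.08 × 0.01 = $115.19
Medicare tax: $11519.08 × 0.0228 = $262.64
Legal plan premium: $153.65
AD&D insurance premium: $99.85
Employee stock purchase plan: $235.27
(Employer's $109.28 toward legal plan premium is not withheld from the employee.)
Total deductions = $981.43 + $875.45 + $2259.02 + $859.94 + $511.45 + $115.19 + $262.64 + $153.65 + $99.85 + $235.27 = $6353.89
Net pay = $11519.08 − $6353.89 = $5165.19

$5165.19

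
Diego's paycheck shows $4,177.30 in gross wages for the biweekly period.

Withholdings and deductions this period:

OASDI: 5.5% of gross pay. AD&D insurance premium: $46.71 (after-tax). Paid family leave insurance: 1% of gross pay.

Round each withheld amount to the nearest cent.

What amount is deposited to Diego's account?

$3,859.07

OASDI: $4,177.30 × 0.055 = $229.75
Paid family leave insurance: $4,177.30 × 0.01 = $41.77
AD&D insurance premium: $46.71
Total deductions = $229.75 + $41.77 + $46.71 = $318.23
Net pay = $4,177.30 − $318.23 = $3,859.07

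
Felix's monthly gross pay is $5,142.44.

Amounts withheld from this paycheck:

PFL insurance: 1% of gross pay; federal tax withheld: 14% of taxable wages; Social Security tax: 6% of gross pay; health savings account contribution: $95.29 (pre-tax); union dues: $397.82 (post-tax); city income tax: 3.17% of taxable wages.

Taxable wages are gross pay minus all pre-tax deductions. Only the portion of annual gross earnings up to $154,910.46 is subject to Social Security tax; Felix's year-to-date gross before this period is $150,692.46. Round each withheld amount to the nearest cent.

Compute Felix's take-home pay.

Health savings account contribution: $95.29
Taxable wages = $5,142.44 − $95.29 = $5,047.15
City income tax: $5,047.15 × 0.0317 = $159.99
Federal tax withheld: $5,047.15 × 0.14 = $706.60
Social Security tax: only $154,910.46 − $150,692.46 = $4,218.00 of this check is subject → $4,218.00 × 0.06 = $253.08
PFL insurance: $5,142.44 × 0.01 = $51.42
Union dues: $397.82
Total deductions = $95.29 + $159.99 + $706.60 + $253.08 + $51.42 + $397.82 = $1,664.20
Net pay = $5,142.44 − $1,664.20 = $3,478.24

$3,478.24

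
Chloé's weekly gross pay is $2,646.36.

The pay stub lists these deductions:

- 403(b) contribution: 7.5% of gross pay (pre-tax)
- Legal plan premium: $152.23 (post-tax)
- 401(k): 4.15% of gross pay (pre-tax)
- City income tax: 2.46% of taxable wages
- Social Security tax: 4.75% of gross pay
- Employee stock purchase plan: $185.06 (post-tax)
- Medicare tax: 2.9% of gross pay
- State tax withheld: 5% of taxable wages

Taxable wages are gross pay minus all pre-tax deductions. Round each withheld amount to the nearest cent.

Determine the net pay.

$1,623.91

401(k): $2,646.36 × 0.0415 = $109.82
403(b) contribution: $2,646.36 × 0.075 = $198.48
Pre-tax total = $109.82 + $198.48 = $308.30
Taxable wages = $2,646.36 − $308.30 = $2,338.06
City income tax: $2,338.06 × 0.0246 = $57.52
State tax withheld: $2,338.06 × 0.05 = $116.90
Social Security tax: $2,646.36 × 0.0475 = $125.70
Medicare tax: $2,646.36 × 0.029 = $76.74
Legal plan premium: $152.23
Employee stock purchase plan: $185.06
Total deductions = $109.82 + $198.48 + $57.52 + $116.90 + $125.70 + $76.74 + $152.23 + $185.06 = $1,022.45
Net pay = $2,646.36 − $1,022.45 = $1,623.91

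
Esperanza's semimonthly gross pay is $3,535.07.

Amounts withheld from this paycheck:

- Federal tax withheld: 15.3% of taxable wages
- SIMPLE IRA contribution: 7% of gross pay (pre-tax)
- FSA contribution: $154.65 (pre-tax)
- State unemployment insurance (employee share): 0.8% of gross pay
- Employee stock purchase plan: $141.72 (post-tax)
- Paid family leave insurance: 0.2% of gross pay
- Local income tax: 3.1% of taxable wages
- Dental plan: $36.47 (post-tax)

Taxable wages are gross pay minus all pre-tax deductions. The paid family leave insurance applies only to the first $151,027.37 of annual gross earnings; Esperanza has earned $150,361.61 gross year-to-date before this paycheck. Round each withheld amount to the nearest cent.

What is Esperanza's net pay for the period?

$2,348.71

SIMPLE IRA contribution: $3,535.07 × 0.07 = $247.45
FSA contribution: $154.65
Pre-tax total = $247.45 + $154.65 = $402.10
Taxable wages = $3,535.07 − $402.10 = $3,132.97
Local income tax: $3,132.97 × 0.031 = $97.12
Federal tax withheld: $3,132.97 × 0.153 = $479.34
Paid family leave insurance: only $151,027.37 − $150,361.61 = $665.76 of this check is subject → $665.76 × 0.002 = $1.33
State unemployment insurance (employee share): $3,535.07 × 0.008 = $28.28
Employee stock purchase plan: $141.72
Dental plan: $36.47
Total deductions = $247.45 + $154.65 + $97.12 + $479.34 + $1.33 + $28.28 + $141.72 + $36.47 = $1,186.36
Net pay = $3,535.07 − $1,186.36 = $2,348.71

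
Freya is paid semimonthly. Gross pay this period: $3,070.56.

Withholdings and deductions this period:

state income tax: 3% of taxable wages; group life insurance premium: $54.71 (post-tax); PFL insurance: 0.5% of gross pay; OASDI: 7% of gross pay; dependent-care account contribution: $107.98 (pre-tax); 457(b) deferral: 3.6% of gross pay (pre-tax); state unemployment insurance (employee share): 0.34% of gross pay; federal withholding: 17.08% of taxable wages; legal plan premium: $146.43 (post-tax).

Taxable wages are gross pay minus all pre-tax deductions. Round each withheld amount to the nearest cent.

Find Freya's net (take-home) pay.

$1,837.48

Dependent-care account contribution: $107.98
457(b) deferral: $3,070.56 × 0.036 = $110.54
Pre-tax total = $107.98 + $110.54 = $218.52
Taxable wages = $3,070.56 − $218.52 = $2,852.04
State income tax: $2,852.04 × 0.03 = $85.56
Federal withholding: $2,852.04 × 0.1708 = $487.13
OASDI: $3,070.56 × 0.07 = $214.94
State unemployment insurance (employee share): $3,070.56 × 0.0034 = $10.44
PFL insurance: $3,070.56 × 0.005 = $15.35
Group life insurance premium: $54.71
Legal plan premium: $146.43
Total deductions = $107.98 + $110.54 + $85.56 + $487.13 + $214.94 + $10.44 + $15.35 + $54.71 + $146.43 = $1,233.08
Net pay = $3,070.56 − $1,233.08 = $1,837.48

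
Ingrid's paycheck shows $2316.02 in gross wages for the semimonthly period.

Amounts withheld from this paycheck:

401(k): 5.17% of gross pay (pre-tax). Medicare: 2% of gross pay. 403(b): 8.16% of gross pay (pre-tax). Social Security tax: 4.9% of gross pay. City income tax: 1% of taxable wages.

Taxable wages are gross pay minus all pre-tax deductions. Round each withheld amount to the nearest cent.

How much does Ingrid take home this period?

$1827.42

403(b): $2316.02 × 0.0816 = $188.99
401(k): $2316.02 × 0.0517 = $119.74
Pre-tax total = $188.99 + $119.74 = $308.73
Taxable wages = $2316.02 − $308.73 = $2007.29
City income tax: $2007.29 × 0.01 = $20.07
Social Security tax: $2316.02 × 0.049 = $113.48
Medicare: $2316.02 × 0.02 = $46.32
Total deductions = $188.99 + $119.74 + $20.07 + $113.48 + $46.32 = $488.60
Net pay = $2316.02 − $488.60 = $1827.42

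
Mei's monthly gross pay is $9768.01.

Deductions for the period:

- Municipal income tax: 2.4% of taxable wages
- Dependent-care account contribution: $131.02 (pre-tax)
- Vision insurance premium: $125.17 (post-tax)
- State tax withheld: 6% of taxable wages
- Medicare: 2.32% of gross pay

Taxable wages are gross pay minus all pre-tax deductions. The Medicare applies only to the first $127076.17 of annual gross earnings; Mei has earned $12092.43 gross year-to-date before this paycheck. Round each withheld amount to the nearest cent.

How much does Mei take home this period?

$8475.69

Dependent-care account contribution: $131.02
Taxable wages = $9768.01 − $131.02 = $9636.99
State tax withheld: $9636.99 × 0.06 = $578.22
Municipal income tax: $9636.99 × 0.024 = $231.29
Medicare: cap not yet reached, full $9768.01 is subject → $9768.01 × 0.0232 = $226.62
Vision insurance premium: $125.17
Total deductions = $131.02 + $578.22 + $231.29 + $226.62 + $125.17 = $1292.32
Net pay = $9768.01 − $1292.32 = $8475.69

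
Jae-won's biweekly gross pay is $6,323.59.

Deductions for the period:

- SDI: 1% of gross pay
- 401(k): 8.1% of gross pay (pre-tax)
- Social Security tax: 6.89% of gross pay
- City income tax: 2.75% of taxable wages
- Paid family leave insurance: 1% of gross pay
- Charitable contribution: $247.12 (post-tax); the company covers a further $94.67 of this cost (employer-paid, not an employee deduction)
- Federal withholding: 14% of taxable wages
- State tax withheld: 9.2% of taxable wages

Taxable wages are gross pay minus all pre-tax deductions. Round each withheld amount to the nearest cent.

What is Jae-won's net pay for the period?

401(k): $6,323.59 × 0.081 = $512.21
Taxable wages = $6,323.59 − $512.21 = $5,811.38
City income tax: $5,811.38 × 0.0275 = $159.81
Federal withholding: $5,811.38 × 0.14 = $813.59
State tax withheld: $5,811.38 × 0.092 = $534.65
Social Security tax: $6,323.59 × 0.0689 = $435.70
SDI: $6,323.59 × 0.01 = $63.24
Paid family leave insurance: $6,323.59 × 0.01 = $63.24
Charitable contribution: $247.12
(Employer's $94.67 toward charitable contribution is not withheld from the employee.)
Total deductions = $512.21 + $159.81 + $813.59 + $534.65 + $435.70 + $63.24 + $63.24 + $247.12 = $2,829.56
Net pay = $6,323.59 − $2,829.56 = $3,494.03

$3,494.03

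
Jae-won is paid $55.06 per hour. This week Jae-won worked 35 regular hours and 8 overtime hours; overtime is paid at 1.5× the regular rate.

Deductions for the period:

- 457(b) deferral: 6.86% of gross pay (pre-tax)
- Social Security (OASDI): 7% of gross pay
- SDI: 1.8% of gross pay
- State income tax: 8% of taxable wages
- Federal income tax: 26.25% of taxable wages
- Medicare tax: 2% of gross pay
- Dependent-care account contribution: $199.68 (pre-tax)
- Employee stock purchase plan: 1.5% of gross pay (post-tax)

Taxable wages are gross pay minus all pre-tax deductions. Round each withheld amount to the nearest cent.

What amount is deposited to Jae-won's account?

$1135.17

Regular pay: 35 × $55.06 = $1927.10
Overtime pay: 8 × $55.06 × 1.5 = $660.72
Gross pay = $1927.10 + $660.72 = $2587.82
457(b) deferral: $2587.82 × 0.0686 = $177.52
Dependent-care account contribution: $199.68
Pre-tax total = $177.52 + $199.68 = $377.20
Taxable wages = $2587.82 − $377.20 = $2210.62
Federal income tax: $2210.62 × 0.2625 = $580.29
State income tax: $2210.62 × 0.08 = $176.85
SDI: $2587.82 × 0.018 = $46.58
Medicare tax: $2587.82 × 0.02 = $51.76
Social Security (OASDI): $2587.82 × 0.07 = $181.15
Employee stock purchase plan: $2587.82 × 0.015 = $38.82
Total deductions = $177.52 + $199.68 + $580.29 + $176.85 + $46.58 + $51.76 + $181.15 + $38.82 = $1452.65
Net pay = $2587.82 − $1452.65 = $1135.17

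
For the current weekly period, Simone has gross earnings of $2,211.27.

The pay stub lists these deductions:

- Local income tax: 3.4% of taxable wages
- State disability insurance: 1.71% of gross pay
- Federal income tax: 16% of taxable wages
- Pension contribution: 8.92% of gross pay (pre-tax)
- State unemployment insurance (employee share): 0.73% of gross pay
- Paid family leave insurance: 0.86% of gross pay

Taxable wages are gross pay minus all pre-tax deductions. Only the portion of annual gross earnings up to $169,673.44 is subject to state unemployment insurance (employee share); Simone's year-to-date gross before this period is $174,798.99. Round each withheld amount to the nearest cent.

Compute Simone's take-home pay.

Pension contribution: $2,211.27 × 0.0892 = $197.25
Taxable wages = $2,211.27 − $197.25 = $2,014.02
Local income tax: $2,014.02 × 0.034 = $68.48
Federal income tax: $2,014.02 × 0.16 = $322.24
State unemployment insurance (employee share): annual cap $169,673.44 already reached (YTD $174,798.99), so $0.00
Paid family leave insurance: $2,211.27 × 0.0086 = $19.02
State disability insurance: $2,211.27 × 0.0171 = $37.81
Total deductions = $197.25 + $68.48 + $322.24 + $0.00 + $19.02 + $37.81 = $644.80
Net pay = $2,211.27 − $644.80 = $1,566.47

$1,566.47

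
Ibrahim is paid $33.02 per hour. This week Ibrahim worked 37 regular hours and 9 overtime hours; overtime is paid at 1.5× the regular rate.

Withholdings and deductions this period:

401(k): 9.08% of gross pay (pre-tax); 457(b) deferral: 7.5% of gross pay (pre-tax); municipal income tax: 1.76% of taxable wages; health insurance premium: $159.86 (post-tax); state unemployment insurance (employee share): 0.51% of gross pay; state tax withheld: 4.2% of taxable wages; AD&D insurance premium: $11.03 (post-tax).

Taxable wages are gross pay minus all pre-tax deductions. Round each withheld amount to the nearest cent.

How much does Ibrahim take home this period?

Regular pay: 37 × $33.02 = $1,221.74
Overtime pay: 9 × $33.02 × 1.5 = $445.77
Gross pay = $1,221.74 + $445.77 = $1,667.51
457(b) deferral: $1,667.51 × 0.075 = $125.06
401(k): $1,667.51 × 0.0908 = $151.41
Pre-tax total = $125.06 + $151.41 = $276.47
Taxable wages = $1,667.51 − $276.47 = $1,391.04
Municipal income tax: $1,391.04 × 0.0176 = $24.48
State tax withheld: $1,391.04 × 0.042 = $58.42
State unemployment insurance (employee share): $1,667.51 × 0.0051 = $8.50
AD&D insurance premium: $11.03
Health insurance premium: $159.86
Total deductions = $125.06 + $151.41 + $24.48 + $58.42 + $8.50 + $11.03 + $159.86 = $538.76
Net pay = $1,667.51 − $538.76 = $1,128.75

$1,128.75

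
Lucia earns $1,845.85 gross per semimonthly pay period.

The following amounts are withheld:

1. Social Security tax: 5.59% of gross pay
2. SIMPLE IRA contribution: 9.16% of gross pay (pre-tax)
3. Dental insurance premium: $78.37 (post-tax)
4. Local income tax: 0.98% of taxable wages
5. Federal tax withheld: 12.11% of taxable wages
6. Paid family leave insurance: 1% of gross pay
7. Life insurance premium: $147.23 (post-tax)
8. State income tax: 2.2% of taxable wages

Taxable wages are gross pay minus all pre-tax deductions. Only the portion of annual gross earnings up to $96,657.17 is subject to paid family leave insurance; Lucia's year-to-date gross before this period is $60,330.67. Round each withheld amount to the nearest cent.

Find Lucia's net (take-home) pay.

$1,073.15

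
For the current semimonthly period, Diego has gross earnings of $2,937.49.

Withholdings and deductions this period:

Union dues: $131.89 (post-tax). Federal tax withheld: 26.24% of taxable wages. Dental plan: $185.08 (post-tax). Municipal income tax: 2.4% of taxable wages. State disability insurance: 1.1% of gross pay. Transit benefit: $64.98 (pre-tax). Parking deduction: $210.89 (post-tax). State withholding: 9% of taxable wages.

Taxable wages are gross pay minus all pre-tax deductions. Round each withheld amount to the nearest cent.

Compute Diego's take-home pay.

$1,231.12

Transit benefit: $64.98
Taxable wages = $2,937.49 − $64.98 = $2,872.51
State withholding: $2,872.51 × 0.09 = $258.53
Federal tax withheld: $2,872.51 × 0.2624 = $753.75
Municipal income tax: $2,872.51 × 0.024 = $68.94
State disability insurance: $2,937.49 × 0.011 = $32.31
Parking deduction: $210.89
Union dues: $131.89
Dental plan: $185.08
Total deductions = $64.98 + $258.53 + $753.75 + $68.94 + $32.31 + $210.89 + $131.89 + $185.08 = $1,706.37
Net pay = $2,937.49 − $1,706.37 = $1,231.12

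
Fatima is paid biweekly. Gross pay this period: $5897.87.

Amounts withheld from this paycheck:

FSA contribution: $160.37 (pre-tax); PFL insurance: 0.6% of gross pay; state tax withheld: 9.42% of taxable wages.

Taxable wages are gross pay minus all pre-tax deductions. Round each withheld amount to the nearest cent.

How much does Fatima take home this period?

$5161.64

FSA contribution: $160.37
Taxable wages = $5897.87 − $160.37 = $5737.50
State tax withheld: $5737.50 × 0.0942 = $540.47
PFL insurance: $5897.87 × 0.006 = $35.39
Total deductions = $160.37 + $540.47 + $35.39 = $736.23
Net pay = $5897.87 − $736.23 = $5161.64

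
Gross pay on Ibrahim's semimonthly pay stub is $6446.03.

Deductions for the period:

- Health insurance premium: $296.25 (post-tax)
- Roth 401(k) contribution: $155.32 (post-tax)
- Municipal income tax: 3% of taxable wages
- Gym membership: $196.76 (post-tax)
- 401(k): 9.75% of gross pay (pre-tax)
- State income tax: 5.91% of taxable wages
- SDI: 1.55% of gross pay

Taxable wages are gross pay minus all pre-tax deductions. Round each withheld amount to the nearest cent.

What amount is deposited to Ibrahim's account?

$4550.95

401(k): $6446.03 × 0.0975 = $628.49
Taxable wages = $6446.03 − $628.49 = $5817.54
Municipal income tax: $5817.54 × 0.03 = $174.53
State income tax: $5817.54 × 0.0591 = $343.82
SDI: $6446.03 × 0.0155 = $99.91
Health insurance premium: $296.25
Gym membership: $196.76
Roth 401(k) contribution: $155.32
Total deductions = $628.49 + $174.53 + $343.82 + $99.91 + $296.25 + $196.76 + $155.32 = $1895.08
Net pay = $6446.03 − $1895.08 = $4550.95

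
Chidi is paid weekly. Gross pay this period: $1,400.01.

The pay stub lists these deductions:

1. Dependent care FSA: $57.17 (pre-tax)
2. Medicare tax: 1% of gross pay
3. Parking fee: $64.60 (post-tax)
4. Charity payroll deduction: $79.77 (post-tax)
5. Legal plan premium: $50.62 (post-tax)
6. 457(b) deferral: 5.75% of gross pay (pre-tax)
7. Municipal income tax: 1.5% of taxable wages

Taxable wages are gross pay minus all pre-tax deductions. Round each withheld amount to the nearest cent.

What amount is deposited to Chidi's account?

$1,034.41

457(b) deferral: $1,400.01 × 0.0575 = $80.50
Dependent care FSA: $57.17
Pre-tax total = $80.50 + $57.17 = $137.67
Taxable wages = $1,400.01 − $137.67 = $1,262.34
Municipal income tax: $1,262.34 × 0.015 = $18.94
Medicare tax: $1,400.01 × 0.01 = $14.00
Charity payroll deduction: $79.77
Legal plan premium: $50.62
Parking fee: $64.60
Total deductions = $80.50 + $57.17 + $18.94 + $14.00 + $79.77 + $50.62 + $64.60 = $365.60
Net pay = $1,400.01 − $365.60 = $1,034.41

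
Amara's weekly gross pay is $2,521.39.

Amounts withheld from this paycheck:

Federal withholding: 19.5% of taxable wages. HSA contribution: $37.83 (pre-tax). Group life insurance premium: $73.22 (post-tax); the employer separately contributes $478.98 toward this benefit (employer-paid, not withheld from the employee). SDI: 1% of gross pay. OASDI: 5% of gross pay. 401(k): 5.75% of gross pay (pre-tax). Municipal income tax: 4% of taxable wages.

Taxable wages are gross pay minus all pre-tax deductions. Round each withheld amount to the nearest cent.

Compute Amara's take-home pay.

401(k): $2,521.39 × 0.0575 = $144.98
HSA contribution: $37.83
Pre-tax total = $144.98 + $37.83 = $182.81
Taxable wages = $2,521.39 − $182.81 = $2,338.58
Federal withholding: $2,338.58 × 0.195 = $456.02
Municipal income tax: $2,338.58 × 0.04 = $93.54
SDI: $2,521.39 × 0.01 = $25.21
OASDI: $2,521.39 × 0.05 = $126.07
Group life insurance premium: $73.22
(Employer's $478.98 toward group life insurance premium is not withheld from the employee.)
Total deductions = $144.98 + $37.83 + $456.02 + $93.54 + $25.21 + $126.07 + $73.22 = $956.87
Net pay = $2,521.39 − $956.87 = $1,564.52

$1,564.52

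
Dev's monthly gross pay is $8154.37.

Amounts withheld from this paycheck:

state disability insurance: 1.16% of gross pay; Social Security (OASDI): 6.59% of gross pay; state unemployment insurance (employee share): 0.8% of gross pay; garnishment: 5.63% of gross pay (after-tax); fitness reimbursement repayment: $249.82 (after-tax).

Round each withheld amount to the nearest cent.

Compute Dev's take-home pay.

$6748.27

State disability insurance: $8154.37 × 0.0116 = $94.59
Social Security (OASDI): $8154.37 × 0.0659 = $537.37
State unemployment insurance (employee share): $8154.37 × 0.008 = $65.23
Garnishment: $8154.37 × 0.0563 = $459.09
Fitness reimbursement repayment: $249.82
Total deductions = $94.59 + $537.37 + $65.23 + $459.09 + $249.82 = $1406.10
Net pay = $8154.37 − $1406.10 = $6748.27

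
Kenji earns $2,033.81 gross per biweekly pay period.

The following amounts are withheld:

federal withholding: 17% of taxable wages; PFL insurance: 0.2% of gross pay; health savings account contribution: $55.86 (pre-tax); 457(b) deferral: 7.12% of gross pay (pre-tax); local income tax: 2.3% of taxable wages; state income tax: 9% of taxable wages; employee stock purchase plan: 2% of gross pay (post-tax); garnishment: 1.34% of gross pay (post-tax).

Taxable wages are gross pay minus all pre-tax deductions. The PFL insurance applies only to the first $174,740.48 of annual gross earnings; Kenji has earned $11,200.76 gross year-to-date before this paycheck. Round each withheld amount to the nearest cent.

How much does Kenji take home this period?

$1,242.37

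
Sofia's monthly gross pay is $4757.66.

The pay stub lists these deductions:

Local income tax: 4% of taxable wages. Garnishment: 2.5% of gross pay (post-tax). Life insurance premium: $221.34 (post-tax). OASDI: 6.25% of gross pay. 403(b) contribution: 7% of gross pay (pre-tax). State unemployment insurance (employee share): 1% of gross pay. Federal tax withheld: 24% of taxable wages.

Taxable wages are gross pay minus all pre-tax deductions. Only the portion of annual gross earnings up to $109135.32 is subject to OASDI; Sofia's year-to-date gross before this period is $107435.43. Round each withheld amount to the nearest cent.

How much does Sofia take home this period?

$2691.63

403(b) contribution: $4757.66 × 0.07 = $333.04
Taxable wages = $4757.66 − $333.04 = $4424.62
Local income tax: $4424.62 × 0.04 = $176.98
Federal tax withheld: $4424.62 × 0.24 = $1061.91
State unemployment insurance (employee share): $4757.66 × 0.01 = $47.58
OASDI: only $109135.32 − $107435.43 = $1699.89 of this check is subject → $1699.89 × 0.0625 = $106.24
Life insurance premium: $221.34
Garnishment: $4757.66 × 0.025 = $118.94
Total deductions = $333.04 + $176.98 + $1061.91 + $47.58 + $106.24 + $221.34 + $118.94 = $2066.03
Net pay = $4757.66 − $2066.03 = $2691.63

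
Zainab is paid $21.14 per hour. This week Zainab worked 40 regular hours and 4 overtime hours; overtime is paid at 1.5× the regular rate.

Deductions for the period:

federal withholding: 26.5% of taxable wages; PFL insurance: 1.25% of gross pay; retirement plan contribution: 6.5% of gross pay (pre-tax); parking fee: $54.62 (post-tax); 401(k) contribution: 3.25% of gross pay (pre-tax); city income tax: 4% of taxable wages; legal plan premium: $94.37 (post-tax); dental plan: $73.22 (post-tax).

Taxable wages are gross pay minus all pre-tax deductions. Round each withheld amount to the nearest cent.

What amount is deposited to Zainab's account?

Regular pay: 40 × $21.14 = $845.60
Overtime pay: 4 × $21.14 × 1.5 = $126.84
Gross pay = $845.60 + $126.84 = $972.44
Retirement plan contribution: $972.44 × 0.065 = $63.21
401(k) contribution: $972.44 × 0.0325 = $31.60
Pre-tax total = $63.21 + $31.60 = $94.81
Taxable wages = $972.44 − $94.81 = $877.63
City income tax: $877.63 × 0.04 = $35.11
Federal withholding: $877.63 × 0.265 = $232.57
PFL insurance: $972.44 × 0.0125 = $12.16
Dental plan: $73.22
Legal plan premium: $94.37
Parking fee: $54.62
Total deductions = $63.21 + $31.60 + $35.11 + $232.57 + $12.16 + $73.22 + $94.37 + $54.62 = $596.86
Net pay = $972.44 − $596.86 = $375.58

$375.58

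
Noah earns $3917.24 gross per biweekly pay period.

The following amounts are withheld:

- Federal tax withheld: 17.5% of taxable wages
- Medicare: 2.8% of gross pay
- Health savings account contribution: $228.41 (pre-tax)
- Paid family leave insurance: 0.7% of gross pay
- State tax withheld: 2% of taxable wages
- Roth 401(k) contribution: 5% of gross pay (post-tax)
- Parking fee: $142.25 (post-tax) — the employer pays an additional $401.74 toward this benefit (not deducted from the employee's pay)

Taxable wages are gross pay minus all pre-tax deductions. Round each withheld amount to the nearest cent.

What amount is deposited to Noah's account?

Health savings account contribution: $228.41
Taxable wages = $3917.24 − $228.41 = $3688.83
State tax withheld: $3688.83 × 0.02 = $73.78
Federal tax withheld: $3688.83 × 0.175 = $645.55
Medicare: $3917.24 × 0.028 = $109.68
Paid family leave insurance: $3917.24 × 0.007 = $27.42
Roth 401(k) contribution: $3917.24 × 0.05 = $195.86
Parking fee: $142.25
(Employer's $401.74 toward parking fee is not withheld from the employee.)
Total deductions = $228.41 + $73.78 + $645.55 + $109.68 + $27.42 + $195.86 + $142.25 = $1422.95
Net pay = $3917.24 − $1422.95 = $2494.29

$2494.29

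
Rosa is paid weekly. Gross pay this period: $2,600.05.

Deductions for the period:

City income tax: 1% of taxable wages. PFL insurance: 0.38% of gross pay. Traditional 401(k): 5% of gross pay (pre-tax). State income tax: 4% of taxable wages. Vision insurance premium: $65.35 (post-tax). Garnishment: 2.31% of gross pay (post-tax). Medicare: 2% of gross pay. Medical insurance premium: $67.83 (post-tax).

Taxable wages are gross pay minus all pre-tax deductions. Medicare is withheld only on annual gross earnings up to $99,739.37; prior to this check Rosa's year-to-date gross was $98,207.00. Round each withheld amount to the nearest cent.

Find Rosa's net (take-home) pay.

$2,112.78

Traditional 401(k): $2,600.05 × 0.05 = $130.00
Taxable wages = $2,600.05 − $130.00 = $2,470.05
City income tax: $2,470.05 × 0.01 = $24.70
State income tax: $2,470.05 × 0.04 = $98.80
Medicare: only $99,739.37 − $98,207.00 = $1,532.37 of this check is subject → $1,532.37 × 0.02 = $30.65
PFL insurance: $2,600.05 × 0.0038 = $9.88
Garnishment: $2,600.05 × 0.0231 = $60.06
Medical insurance premium: $67.83
Vision insurance premium: $65.35
Total deductions = $130.00 + $24.70 + $98.80 + $30.65 + $9.88 + $60.06 + $67.83 + $65.35 = $487.27
Net pay = $2,600.05 − $487.27 = $2,112.78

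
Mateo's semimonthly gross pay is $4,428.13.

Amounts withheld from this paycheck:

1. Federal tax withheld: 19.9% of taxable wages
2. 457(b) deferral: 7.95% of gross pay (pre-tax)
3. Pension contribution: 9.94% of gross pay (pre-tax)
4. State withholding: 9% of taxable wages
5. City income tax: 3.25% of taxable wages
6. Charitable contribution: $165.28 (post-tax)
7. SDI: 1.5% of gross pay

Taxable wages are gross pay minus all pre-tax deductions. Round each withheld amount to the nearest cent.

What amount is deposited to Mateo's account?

$2,235.28

Pension contribution: $4,428.13 × 0.0994 = $440.16
457(b) deferral: $4,428.13 × 0.0795 = $352.04
Pre-tax total = $440.16 + $352.04 = $792.20
Taxable wages = $4,428.13 − $792.20 = $3,635.93
Federal tax withheld: $3,635.93 × 0.199 = $723.55
State withholding: $3,635.93 × 0.09 = $327.23
City income tax: $3,635.93 × 0.0325 = $118.17
SDI: $4,428.13 × 0.015 = $66.42
Charitable contribution: $165.28
Total deductions = $440.16 + $352.04 + $723.55 + $327.23 + $118.17 + $66.42 + $165.28 = $2,192.85
Net pay = $4,428.13 − $2,192.85 = $2,235.28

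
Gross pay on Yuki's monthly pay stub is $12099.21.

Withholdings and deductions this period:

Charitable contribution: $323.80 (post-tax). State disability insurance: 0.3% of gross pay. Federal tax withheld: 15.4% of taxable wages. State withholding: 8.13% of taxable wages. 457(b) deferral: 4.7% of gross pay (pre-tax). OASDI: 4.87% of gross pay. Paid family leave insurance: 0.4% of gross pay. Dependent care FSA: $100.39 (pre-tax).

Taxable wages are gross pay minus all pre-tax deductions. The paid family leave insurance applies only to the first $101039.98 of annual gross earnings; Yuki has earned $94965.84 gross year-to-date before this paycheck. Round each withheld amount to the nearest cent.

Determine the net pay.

$7767.02

Dependent care FSA: $100.39
457(b) deferral: $12099.21 × 0.047 = $568.66
Pre-tax total = $100.39 + $568.66 = $669.05
Taxable wages = $12099.21 − $669.05 = $11430.16
State withholding: $11430.16 × 0.0813 = $929.27
Federal tax withheld: $11430.16 × 0.154 = $1760.24
Paid family leave insurance: only $101039.98 − $94965.84 = $6074.14 of this check is subject → $6074.14 × 0.004 = $24.30
OASDI: $12099.21 × 0.0487 = $589.23
State disability insurance: $12099.21 × 0.003 = $36.30
Charitable contribution: $323.80
Total deductions = $100.39 + $568.66 + $929.27 + $1760.24 + $24.30 + $589.23 + $36.30 + $323.80 = $4332.19
Net pay = $12099.21 − $4332.19 = $7767.02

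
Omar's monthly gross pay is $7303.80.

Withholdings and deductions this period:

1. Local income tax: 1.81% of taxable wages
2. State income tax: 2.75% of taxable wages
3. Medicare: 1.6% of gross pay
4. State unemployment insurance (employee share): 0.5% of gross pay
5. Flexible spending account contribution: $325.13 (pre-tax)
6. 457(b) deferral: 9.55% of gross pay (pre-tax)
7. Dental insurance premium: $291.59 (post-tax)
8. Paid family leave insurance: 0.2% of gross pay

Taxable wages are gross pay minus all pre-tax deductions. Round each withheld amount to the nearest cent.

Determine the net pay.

Flexible spending account contribution: $325.13
457(b) deferral: $7303.80 × 0.0955 = $697.51
Pre-tax total = $325.13 + $697.51 = $1022.64
Taxable wages = $7303.80 − $1022.64 = $6281.16
Local income tax: $6281.16 × 0.0181 = $113.69
State income tax: $6281.16 × 0.0275 = $172.73
Medicare: $7303.80 × 0.016 = $116.86
Paid family leave insurance: $7303.80 × 0.002 = $14.61
State unemployment insurance (employee share): $7303.80 × 0.005 = $36.52
Dental insurance premium: $291.59
Total deductions = $325.13 + $697.51 + $113.69 + $172.73 + $116.86 + $14.61 + $36.52 + $291.59 = $1768.64
Net pay = $7303.80 − $1768.64 = $5535.16

$5535.16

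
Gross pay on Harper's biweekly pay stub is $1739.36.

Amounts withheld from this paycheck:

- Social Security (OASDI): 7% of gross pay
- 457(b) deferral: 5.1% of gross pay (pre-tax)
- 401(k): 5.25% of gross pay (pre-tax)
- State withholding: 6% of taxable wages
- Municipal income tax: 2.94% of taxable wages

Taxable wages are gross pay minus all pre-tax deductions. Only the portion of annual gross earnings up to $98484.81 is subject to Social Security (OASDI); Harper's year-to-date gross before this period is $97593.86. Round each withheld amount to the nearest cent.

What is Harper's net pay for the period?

$1357.56

457(b) deferral: $1739.36 × 0.051 = $88.71
401(k): $1739.36 × 0.0525 = $91.32
Pre-tax total = $88.71 + $91.32 = $180.03
Taxable wages = $1739.36 − $180.03 = $1559.33
State withholding: $1559.33 × 0.06 = $93.56
Municipal income tax: $1559.33 × 0.0294 = $45.84
Social Security (OASDI): only $98484.81 − $97593.86 = $890.95 of this check is subject → $890.95 × 0.07 = $62.37
Total deductions = $88.71 + $91.32 + $93.56 + $45.84 + $62.37 = $381.80
Net pay = $1739.36 − $381.80 = $1357.56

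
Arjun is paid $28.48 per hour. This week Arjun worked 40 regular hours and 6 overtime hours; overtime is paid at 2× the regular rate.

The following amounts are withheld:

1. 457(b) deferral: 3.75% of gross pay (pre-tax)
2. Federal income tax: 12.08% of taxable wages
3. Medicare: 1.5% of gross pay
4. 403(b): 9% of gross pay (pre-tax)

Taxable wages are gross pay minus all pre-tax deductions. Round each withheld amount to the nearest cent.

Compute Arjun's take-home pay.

$1,113.83

Regular pay: 40 × $28.48 = $1,139.20
Overtime pay: 6 × $28.48 × 2 = $341.76
Gross pay = $1,139.20 + $341.76 = $1,480.96
403(b): $1,480.96 × 0.09 = $133.29
457(b) deferral: $1,480.96 × 0.0375 = $55.54
Pre-tax total = $133.29 + $55.54 = $188.83
Taxable wages = $1,480.96 − $188.83 = $1,292.13
Federal income tax: $1,292.13 × 0.1208 = $156.09
Medicare: $1,480.96 × 0.015 = $22.21
Total deductions = $133.29 + $55.54 + $156.09 + $22.21 = $367.13
Net pay = $1,480.96 − $367.13 = $1,113.83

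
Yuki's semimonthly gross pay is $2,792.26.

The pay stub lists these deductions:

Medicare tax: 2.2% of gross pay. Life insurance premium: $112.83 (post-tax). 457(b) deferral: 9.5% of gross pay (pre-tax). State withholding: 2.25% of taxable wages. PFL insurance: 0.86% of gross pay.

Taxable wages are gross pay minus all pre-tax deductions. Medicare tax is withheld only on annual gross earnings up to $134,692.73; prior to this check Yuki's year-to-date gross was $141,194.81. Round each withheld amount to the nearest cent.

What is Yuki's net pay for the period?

$2,333.30

457(b) deferral: $2,792.26 × 0.095 = $265.26
Taxable wages = $2,792.26 − $265.26 = $2,527.00
State withholding: $2,527.00 × 0.0225 = $56.86
Medicare tax: annual cap $134,692.73 already reached (YTD $141,194.81), so $0.00
PFL insurance: $2,792.26 × 0.0086 = $24.01
Life insurance premium: $112.83
Total deductions = $265.26 + $56.86 + $0.00 + $24.01 + $112.83 = $458.96
Net pay = $2,792.26 − $458.96 = $2,333.30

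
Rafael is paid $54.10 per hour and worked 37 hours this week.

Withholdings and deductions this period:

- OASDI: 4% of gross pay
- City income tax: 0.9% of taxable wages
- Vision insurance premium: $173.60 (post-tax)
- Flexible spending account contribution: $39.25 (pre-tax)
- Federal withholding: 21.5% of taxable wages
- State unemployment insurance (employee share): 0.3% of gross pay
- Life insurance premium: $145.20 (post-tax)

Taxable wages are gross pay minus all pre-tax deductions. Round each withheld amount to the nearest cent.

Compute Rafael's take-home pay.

$1,117.98

Gross pay: 37 × $54.10 = $2,001.70
Flexible spending account contribution: $39.25
Taxable wages = $2,001.70 − $39.25 = $1,962.45
Federal withholding: $1,962.45 × 0.215 = $421.93
City income tax: $1,962.45 × 0.009 = $17.66
OASDI: $2,001.70 × 0.04 = $80.07
State unemployment insurance (employee share): $2,001.70 × 0.003 = $6.01
Vision insurance premium: $173.60
Life insurance premium: $145.20
Total deductions = $39.25 + $421.93 + $17.66 + $80.07 + $6.01 + $173.60 + $145.20 = $883.72
Net pay = $2,001.70 − $883.72 = $1,117.98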